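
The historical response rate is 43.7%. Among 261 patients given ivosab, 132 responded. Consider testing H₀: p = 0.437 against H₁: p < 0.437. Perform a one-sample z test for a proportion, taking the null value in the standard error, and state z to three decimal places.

z = 2.239

p̂ = 132/261 = 0.50575.
SE = √(p₀(1−p₀)/n) = √(0.24603/261) = 0.03070.
z = (0.50575 − 0.437)/0.03070 = 0.06875/0.03070 = 2.239.
p-value = P(Z < 2.239) ≈ 0.9874.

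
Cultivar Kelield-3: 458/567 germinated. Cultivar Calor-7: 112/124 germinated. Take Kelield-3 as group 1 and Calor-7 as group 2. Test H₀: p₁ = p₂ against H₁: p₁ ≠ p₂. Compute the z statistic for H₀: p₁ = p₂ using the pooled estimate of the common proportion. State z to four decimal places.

p̂₁ = 458/567 ≈ 0.807760, p̂₂ = 112/124 ≈ 0.903226.
Pooled p̂ = (458+112)/(567+124) = 570/691 = 0.824891.
SE = √(0.144446 × 0.00982818) = 0.037678.
z = (0.807760 − 0.903226)/0.037678 = -0.095466/0.037678 = -2.5337.
Two-sided p-value ≈ 2·Φ(−2.534) = 0.0113.

z = -2.5337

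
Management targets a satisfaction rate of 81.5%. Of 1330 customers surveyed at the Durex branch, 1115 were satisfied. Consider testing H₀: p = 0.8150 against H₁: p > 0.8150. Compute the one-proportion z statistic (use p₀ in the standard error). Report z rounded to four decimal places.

p̂ = 1115/1330 = 0.838346.
SE = √(p₀(1−p₀)/n) = √(0.15078/1330) = 0.010647.
z = (0.838346 − 0.815)/0.010647 = 0.023346/0.010647 = 2.1927.
p-value = P(Z > 2.193) ≈ 0.0142.

z = 2.1927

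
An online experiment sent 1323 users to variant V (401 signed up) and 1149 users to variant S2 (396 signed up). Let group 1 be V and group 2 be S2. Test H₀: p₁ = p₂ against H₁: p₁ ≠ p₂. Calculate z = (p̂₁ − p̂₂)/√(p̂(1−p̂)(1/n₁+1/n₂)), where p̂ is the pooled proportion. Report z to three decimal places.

p̂₁ = 401/1323 ≈ 0.30310, p̂₂ = 396/1149 ≈ 0.34465.
Pooled p̂ = (401+396)/(1323+1149) = 797/2472 = 0.32241.
SE = √(p̂(1−p̂)(1/n₁+1/n₂)) = √(0.32241·0.67759·0.00162618) = √(0.000355259) = 0.01885.
z = (0.30310 − 0.34465)/0.01885 = -0.04155/0.01885 = -2.204.
Two-sided p-value ≈ 2·Φ(−2.204) = 0.0275.

z = -2.204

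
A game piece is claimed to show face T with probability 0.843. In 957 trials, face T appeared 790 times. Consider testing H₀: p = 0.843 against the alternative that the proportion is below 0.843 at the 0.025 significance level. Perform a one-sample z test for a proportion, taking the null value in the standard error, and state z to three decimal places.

z = -1.488

p̂ = 790/957 = 0.82550.
SE = √(p₀(1−p₀)/n) = √(0.13235/957) = 0.01176.
z = (0.82550 − 0.843)/0.01176 = -0.01750/0.01176 = -1.488.
p-value = P(Z < -1.488) ≈ 0.0683; since p > α = 0.025, fail to reject H₀.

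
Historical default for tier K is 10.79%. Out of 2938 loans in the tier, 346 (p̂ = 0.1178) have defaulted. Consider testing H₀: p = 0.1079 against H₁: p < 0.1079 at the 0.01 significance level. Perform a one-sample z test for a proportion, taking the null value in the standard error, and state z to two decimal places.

p̂ = 346/2938 = 0.117767.
Under H₀, SE = √(0.1079·0.8921/2938) = √(3.2763e-05) = 0.005724.
z = (0.117767 − 0.1079)/0.005724 = 0.009867/0.005724 = 1.72.
p-value = P(Z < 1.724) ≈ 0.9576, so at α = 0.01 we fail to reject H₀.

z = 1.72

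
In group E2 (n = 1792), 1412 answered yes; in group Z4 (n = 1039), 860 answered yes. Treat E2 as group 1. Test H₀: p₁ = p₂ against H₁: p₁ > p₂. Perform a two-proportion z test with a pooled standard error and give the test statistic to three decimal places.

p̂₁ = 1412/1792 ≈ 0.78795, p̂₂ = 860/1039 ≈ 0.82772.
Pooled p̂ = (1412+860)/(1792+1039) = 2272/2831 = 0.80254.
SE = √(0.158468 × 0.0015205) = 0.01552.
z = (0.78795 − 0.82772)/0.01552 = -0.03977/0.01552 = -2.562.
p-value = P(Z > -2.562) ≈ 0.9948.

z = -2.562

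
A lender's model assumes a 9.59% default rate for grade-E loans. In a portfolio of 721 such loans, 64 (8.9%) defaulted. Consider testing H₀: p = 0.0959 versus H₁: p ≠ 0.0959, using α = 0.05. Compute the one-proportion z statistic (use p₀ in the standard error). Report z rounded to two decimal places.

z = -0.65

p̂ = 64/721 ≈ 0.0888.
SE = √(p₀(1−p₀)/n) = √(0.086703/721) = 0.0110.
z = (0.0888 − 0.0959)/0.0110 = -0.0071/0.0110 = -0.65.
p-value = 2·P(Z > 0.651) ≈ 0.5153. With α = 0.05, fail to reject H₀.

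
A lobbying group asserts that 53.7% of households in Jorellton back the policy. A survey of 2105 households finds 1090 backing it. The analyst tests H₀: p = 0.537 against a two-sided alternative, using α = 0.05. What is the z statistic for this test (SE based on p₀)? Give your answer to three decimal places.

z = -1.765

p̂ = 1090/2105 ≈ 0.51781.
Under H₀, SE = √(0.537·0.463/2105) = √(0.000118114) = 0.01087.
z = (0.51781 − 0.537)/0.01087 = -0.01919/0.01087 = -1.765.
p-value = 2·P(Z > 1.765) ≈ 0.0775; since p > α = 0.05, fail to reject H₀.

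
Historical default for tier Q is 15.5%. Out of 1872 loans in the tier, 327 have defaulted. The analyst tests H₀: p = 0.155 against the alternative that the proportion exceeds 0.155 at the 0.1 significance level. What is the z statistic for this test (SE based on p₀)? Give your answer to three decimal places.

p̂ = 327/1872 ≈ 0.174679.
Under H₀, SE = √(0.155·0.845/1872) = √(6.99653e-05) = 0.008365.
z = (0.174679 − 0.155)/0.008365 = 0.019679/0.008365 = 2.353.
p-value = P(Z > 2.353) ≈ 0.0093, so at α = 0.1 we reject H₀.

z = 2.353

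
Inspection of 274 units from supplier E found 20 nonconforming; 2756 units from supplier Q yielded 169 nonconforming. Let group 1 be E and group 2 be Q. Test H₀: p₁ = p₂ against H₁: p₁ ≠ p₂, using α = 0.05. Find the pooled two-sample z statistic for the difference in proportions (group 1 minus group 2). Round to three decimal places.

z = 0.762

p̂₁ = 20/274 = 0.07299, p̂₂ = 169/2756 = 0.06132.
Pooled p̂ = (20+169)/(274+2756) = 189/3030 = 0.06238.
SE = √(p̂(1−p̂)(1/n₁+1/n₂)) = √(0.06238·0.93762·0.00401248) = √(0.000234672) = 0.01532.
z = (0.07299 − 0.06132)/0.01532 = 0.01167/0.01532 = 0.762.
p-value = 2·P(Z > 0.762) ≈ 0.4461; since p > α = 0.05, fail to reject H₀.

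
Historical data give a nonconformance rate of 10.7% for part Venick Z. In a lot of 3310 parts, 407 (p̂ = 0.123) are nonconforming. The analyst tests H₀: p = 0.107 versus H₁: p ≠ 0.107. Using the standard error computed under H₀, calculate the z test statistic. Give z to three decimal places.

z = 2.971

p̂ = 407/3310 = 0.122961.
SE = √(p₀(1−p₀)/n) = √(0.095551/3310) = 0.005373.
z = (0.122961 − 0.107)/0.005373 = 0.015961/0.005373 = 2.971.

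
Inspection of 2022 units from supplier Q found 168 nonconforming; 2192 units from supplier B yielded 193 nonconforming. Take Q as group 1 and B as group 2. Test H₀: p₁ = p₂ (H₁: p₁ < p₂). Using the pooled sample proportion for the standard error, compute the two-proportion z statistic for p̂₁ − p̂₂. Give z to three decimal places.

z = -0.575

p̂₁ = 168/2022 = 0.08309, p̂₂ = 193/2192 = 0.08805.
Pooled p̂ = (168+193)/(2022+2192) = 361/4214 = 0.08567.
SE = √(0.078328 × 0.000950764) = 0.00863.
z = (0.08309 − 0.08805)/0.00863 = -0.00496/0.00863 = -0.575.
p-value = P(Z < -0.575) ≈ 0.2827.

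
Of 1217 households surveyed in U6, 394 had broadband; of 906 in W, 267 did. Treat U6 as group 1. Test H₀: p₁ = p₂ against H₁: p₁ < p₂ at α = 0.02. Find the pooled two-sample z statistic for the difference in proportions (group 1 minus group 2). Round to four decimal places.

p̂₁ = 394/1217 = 0.323747, p̂₂ = 267/906 = 0.294702.
Pooled p̂ = (394+267)/(1217+906) = 661/2123 = 0.311352.
SE = √(0.214412 × 0.00192545) = 0.020318.
z = (0.323747 − 0.294702)/0.020318 = 0.029045/0.020318 = 1.4295.
p-value = P(Z < 1.429) ≈ 0.9236. With α = 0.02, fail to reject H₀.

z = 1.4295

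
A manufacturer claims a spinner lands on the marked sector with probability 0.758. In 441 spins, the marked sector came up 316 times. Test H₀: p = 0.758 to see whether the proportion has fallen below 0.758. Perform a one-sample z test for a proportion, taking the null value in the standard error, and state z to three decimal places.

z = -2.032

p̂ = 316/441 ≈ 0.716553.
Standard error under H₀: √(0.758×0.242/441) = 0.020395.
z = (0.716553 − 0.758)/0.020395 = -0.041447/0.020395 = -2.032.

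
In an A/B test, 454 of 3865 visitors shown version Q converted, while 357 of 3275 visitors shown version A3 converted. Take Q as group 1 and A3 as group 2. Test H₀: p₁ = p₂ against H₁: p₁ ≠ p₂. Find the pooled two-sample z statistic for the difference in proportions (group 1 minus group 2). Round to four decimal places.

p̂₁ = 454/3865 ≈ 0.1174644, p̂₂ = 357/3275 ≈ 0.1090076.
Pooled p̂ = (454+357)/(3865+3275) = 811/7140 = 0.1135854.
SE = √(0.100684 × 0.000564076) = 0.0075361.
z = (0.1174644 − 0.1090076)/0.0075361 = 0.0084568/0.0075361 = 1.1222.
p-value = 2·P(Z > 1.122) ≈ 0.2618.

z = 1.1222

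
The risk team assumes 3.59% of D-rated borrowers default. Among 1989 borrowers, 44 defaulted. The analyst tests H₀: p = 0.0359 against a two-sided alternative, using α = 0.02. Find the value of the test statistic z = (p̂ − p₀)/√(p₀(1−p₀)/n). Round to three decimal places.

z = -3.303

p̂ = 44/1989 ≈ 0.022122.
Under H₀, SE = √(0.0359·0.9641/1989) = √(1.74013e-05) = 0.004171.
z = (0.022122 − 0.0359)/0.004171 = -0.013778/0.004171 = -3.303.
Two-sided p-value ≈ 2·Φ(−3.303) = 0.0010. With α = 0.02, reject H₀.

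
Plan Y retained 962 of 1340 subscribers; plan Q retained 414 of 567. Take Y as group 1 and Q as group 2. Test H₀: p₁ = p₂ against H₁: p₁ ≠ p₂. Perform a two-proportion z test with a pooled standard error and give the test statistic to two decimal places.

z = -0.55

p̂₁ = 962/1340 = 0.7179, p̂₂ = 414/567 = 0.7302.
Pooled p̂ = (962+414)/(1340+567) = 1376/1907 = 0.7216.
SE = √(p̂(1−p̂)(1/n₁+1/n₂)) = √(0.7216·0.2784·0.00250994) = √(0.000504283) = 0.0225.
z = (0.7179 − 0.7302)/0.0225 = -0.0123/0.0225 = -0.55.
p-value = 2·P(Z > 0.545) ≈ 0.5855.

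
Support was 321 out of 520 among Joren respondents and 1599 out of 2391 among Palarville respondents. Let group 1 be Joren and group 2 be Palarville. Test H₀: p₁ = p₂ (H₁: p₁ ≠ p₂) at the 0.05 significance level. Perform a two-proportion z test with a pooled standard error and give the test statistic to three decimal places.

p̂₁ = 321/520 ≈ 0.61731, p̂₂ = 1599/2391 ≈ 0.66876.
Pooled p̂ = (321+1599)/(520+2391) = 1920/2911 = 0.65957.
SE = √(p̂(1−p̂)(1/n₁+1/n₂)) = √(0.65957·0.34043·0.00234131) = √(0.000525714) = 0.02293.
z = (0.61731 − 0.66876)/0.02293 = -0.05145/0.02293 = -2.244.
p-value = 2·P(Z > 2.244) ≈ 0.0248. With α = 0.05, reject H₀.

z = -2.244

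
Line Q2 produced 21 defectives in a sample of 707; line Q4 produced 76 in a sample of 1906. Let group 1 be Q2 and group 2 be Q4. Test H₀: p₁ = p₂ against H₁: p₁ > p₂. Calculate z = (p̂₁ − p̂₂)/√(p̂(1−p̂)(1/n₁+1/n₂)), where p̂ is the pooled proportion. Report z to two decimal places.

p̂₁ = 21/707 = 0.02970, p̂₂ = 76/1906 = 0.03987.
Pooled p̂ = (21+76)/(707+1906) = 97/2613 = 0.03712.
SE = √(p̂(1−p̂)(1/n₁+1/n₂)) = √(0.03712·0.96288·0.00193909) = √(6.93108e-05) = 0.00833.
z = (0.02970 − 0.03987)/0.00833 = -0.01017/0.00833 = -1.22.

z = -1.22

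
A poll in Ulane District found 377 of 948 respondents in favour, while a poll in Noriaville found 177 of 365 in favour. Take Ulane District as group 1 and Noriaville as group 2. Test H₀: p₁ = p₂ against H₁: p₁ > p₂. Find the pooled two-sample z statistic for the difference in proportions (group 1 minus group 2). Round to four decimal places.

p̂₁ = 377/948 ≈ 0.3976793, p̂₂ = 177/365 ≈ 0.4849315.
Pooled p̂ = (377+177)/(948+365) = 554/1313 = 0.4219345.
SE = √(p̂(1−p̂)(1/n₁+1/n₂)) = √(0.4219345·0.5780655·0.00379458) = √(0.00092552) = 0.0304224.
z = (0.3976793 − 0.4849315)/0.0304224 = -0.0872522/0.0304224 = -2.8680.

z = -2.8680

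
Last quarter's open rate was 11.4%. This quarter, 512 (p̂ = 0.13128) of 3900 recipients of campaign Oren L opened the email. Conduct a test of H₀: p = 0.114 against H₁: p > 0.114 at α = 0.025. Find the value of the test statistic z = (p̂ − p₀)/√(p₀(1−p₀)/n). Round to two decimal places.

p̂ = 512/3900 ≈ 0.131282.
Under H₀, SE = √(0.114·0.886/3900) = √(2.58985e-05) = 0.005089.
z = (0.131282 − 0.114)/0.005089 = 0.017282/0.005089 = 3.40.
p-value = P(Z > 3.396) ≈ 0.0003; since p < α = 0.025, reject H₀.

z = 3.40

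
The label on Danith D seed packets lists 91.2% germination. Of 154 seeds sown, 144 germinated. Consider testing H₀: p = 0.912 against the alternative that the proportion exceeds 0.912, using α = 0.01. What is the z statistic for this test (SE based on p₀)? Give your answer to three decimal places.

z = 1.010

p̂ = 144/154 ≈ 0.93506.
SE = √(p₀(1−p₀)/n) = √(0.080256/154) = 0.02283.
z = (0.93506 − 0.912)/0.02283 = 0.02306/0.02283 = 1.010.
p-value = P(Z > 1.010) ≈ 0.1562, so at α = 0.01 we fail to reject H₀.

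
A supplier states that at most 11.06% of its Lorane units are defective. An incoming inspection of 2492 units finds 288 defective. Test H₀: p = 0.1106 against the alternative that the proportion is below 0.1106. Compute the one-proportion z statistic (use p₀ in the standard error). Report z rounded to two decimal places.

p̂ = 288/2492 ≈ 0.1156.
SE = √(p₀(1−p₀)/n) = √(0.098368/2492) = 0.0063.
z = (0.1156 − 0.1106)/0.0063 = 0.0050/0.0063 = 0.79.

z = 0.79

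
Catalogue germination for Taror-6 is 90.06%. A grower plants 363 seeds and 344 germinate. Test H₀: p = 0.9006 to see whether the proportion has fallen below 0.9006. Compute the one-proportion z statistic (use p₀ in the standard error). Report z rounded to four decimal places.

z = 2.9966

p̂ = 344/363 = 0.947658.
Standard error under H₀: √(0.9006×0.0994/363) = 0.015704.
z = (0.947658 − 0.9006)/0.015704 = 0.047058/0.015704 = 2.9966.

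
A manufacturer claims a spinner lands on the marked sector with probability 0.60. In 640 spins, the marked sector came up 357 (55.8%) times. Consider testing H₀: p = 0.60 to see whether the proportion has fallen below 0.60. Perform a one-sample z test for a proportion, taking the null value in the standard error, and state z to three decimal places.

p̂ = 357/640 ≈ 0.55781.
SE = √(p₀(1−p₀)/n) = √(0.24/640) = 0.01936.
z = (0.55781 − 0.6)/0.01936 = -0.04219/0.01936 = -2.179.
p-value = P(Z < -2.179) ≈ 0.0147.

z = -2.179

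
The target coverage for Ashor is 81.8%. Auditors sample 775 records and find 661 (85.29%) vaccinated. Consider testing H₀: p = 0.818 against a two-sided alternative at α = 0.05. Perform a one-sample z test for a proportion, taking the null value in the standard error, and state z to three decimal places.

z = 2.518

p̂ = 661/775 = 0.85290.
Under H₀, SE = √(0.818·0.182/775) = √(0.000192098) = 0.01386.
z = (0.85290 − 0.818)/0.01386 = 0.03490/0.01386 = 2.518.
Two-sided p-value ≈ 2·Φ(−2.518) = 0.0118; since p < α = 0.05, reject H₀.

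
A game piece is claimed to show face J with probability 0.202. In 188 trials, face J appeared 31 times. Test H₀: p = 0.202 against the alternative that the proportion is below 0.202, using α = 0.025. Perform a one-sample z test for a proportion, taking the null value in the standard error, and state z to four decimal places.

z = -1.2672

p̂ = 31/188 = 0.164894.
SE = √(p₀(1−p₀)/n) = √(0.1612/188) = 0.029282.
z = (0.164894 − 0.202)/0.029282 = -0.037106/0.029282 = -1.2672.
p-value = P(Z < -1.267) ≈ 0.1025; since p > α = 0.025, fail to reject H₀.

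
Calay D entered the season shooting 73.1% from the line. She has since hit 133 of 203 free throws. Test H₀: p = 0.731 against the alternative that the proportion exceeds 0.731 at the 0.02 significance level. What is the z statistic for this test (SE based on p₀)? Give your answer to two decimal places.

z = -2.44

p̂ = 133/203 = 0.6552.
SE = √(p₀(1−p₀)/n) = √(0.19664/203) = 0.0311.
z = (0.6552 − 0.731)/0.0311 = -0.0758/0.0311 = -2.44.
p-value = P(Z > -2.436) ≈ 0.9926. With α = 0.02, fail to reject H₀.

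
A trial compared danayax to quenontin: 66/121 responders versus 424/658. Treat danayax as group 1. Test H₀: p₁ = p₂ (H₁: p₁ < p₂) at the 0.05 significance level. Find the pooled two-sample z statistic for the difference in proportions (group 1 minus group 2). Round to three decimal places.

z = -2.070

p̂₁ = 66/121 ≈ 0.545455, p̂₂ = 424/658 ≈ 0.644377.
Pooled p̂ = (66+424)/(121+658) = 490/779 = 0.629012.
SE = √(0.233356 × 0.00978422) = 0.047783.
z = (0.545455 − 0.644377)/0.047783 = -0.098922/0.047783 = -2.070.
p-value = P(Z < -2.070) ≈ 0.0192; since p < α = 0.05, reject H₀.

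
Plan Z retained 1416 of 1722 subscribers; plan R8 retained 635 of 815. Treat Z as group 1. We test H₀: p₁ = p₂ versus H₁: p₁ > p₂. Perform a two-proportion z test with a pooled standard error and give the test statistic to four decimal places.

p̂₁ = 1416/1722 ≈ 0.822300, p̂₂ = 635/815 ≈ 0.779141.
Pooled p̂ = (1416+635)/(1722+815) = 2051/2537 = 0.808435.
SE = √(0.154868 × 0.00180771) = 0.016732.
z = (0.822300 − 0.779141)/0.016732 = 0.043159/0.016732 = 2.5794.
p-value = P(Z > 2.579) ≈ 0.0049.

z = 2.5794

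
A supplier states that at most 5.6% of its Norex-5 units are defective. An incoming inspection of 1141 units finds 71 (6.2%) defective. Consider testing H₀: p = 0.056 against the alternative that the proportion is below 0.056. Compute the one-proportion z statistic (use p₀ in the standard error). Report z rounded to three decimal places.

p̂ = 71/1141 = 0.06223.
Under H₀, SE = √(0.056·0.944/1141) = √(4.63313e-05) = 0.00681.
z = (0.06223 − 0.056)/0.00681 = 0.00623/0.00681 = 0.915.
p-value = P(Z < 0.915) ≈ 0.8198.

z = 0.915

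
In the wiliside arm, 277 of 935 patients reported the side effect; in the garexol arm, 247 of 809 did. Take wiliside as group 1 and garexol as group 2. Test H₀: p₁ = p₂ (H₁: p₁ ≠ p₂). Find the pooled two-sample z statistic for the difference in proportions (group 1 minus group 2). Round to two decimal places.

z = -0.41

p̂₁ = 277/935 = 0.2963, p̂₂ = 247/809 = 0.3053.
Pooled p̂ = (277+247)/(935+809) = 524/1744 = 0.3005.
SE = √(p̂(1−p̂)(1/n₁+1/n₂)) = √(0.3005·0.6995·0.00230561) = √(0.000484601) = 0.0220.
z = (0.2963 − 0.3053)/0.0220 = -0.0090/0.0220 = -0.41.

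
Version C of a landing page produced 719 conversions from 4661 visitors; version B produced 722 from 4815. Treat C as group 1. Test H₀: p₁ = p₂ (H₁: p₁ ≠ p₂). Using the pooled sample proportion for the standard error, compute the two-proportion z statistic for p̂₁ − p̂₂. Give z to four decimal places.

z = 0.5842

p̂₁ = 719/4661 = 0.154259, p̂₂ = 722/4815 = 0.149948.
Pooled p̂ = (719+722)/(4661+4815) = 1441/9476 = 0.152068.
SE = √(0.128944 × 0.000422231) = 0.007379.
z = (0.154259 − 0.149948)/0.007379 = 0.004311/0.007379 = 0.5842.
Two-sided p-value ≈ 2·Φ(−0.584) = 0.5591.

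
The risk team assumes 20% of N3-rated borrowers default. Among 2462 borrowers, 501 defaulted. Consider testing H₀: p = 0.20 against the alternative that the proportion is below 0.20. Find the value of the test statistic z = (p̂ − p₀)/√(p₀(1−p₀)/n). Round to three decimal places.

z = 0.433

p̂ = 501/2462 ≈ 0.20349.
Standard error under H₀: √(0.2×0.8/2462) = 0.00806.
z = (0.20349 − 0.2)/0.00806 = 0.00349/0.00806 = 0.433.
p-value = P(Z < 0.433) ≈ 0.6676.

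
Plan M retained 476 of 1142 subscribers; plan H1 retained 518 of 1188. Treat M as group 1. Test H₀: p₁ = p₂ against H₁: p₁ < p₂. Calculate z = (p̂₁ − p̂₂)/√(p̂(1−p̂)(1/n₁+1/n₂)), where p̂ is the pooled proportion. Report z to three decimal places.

z = -0.937

p̂₁ = 476/1142 ≈ 0.416813, p̂₂ = 518/1188 ≈ 0.436027.
Pooled p̂ = (476+518)/(1142+1188) = 994/2330 = 0.426609.
SE = √(p̂(1−p̂)(1/n₁+1/n₂)) = √(0.426609·0.573391·0.00171741) = √(0.000420102) = 0.020496.
z = (0.416813 − 0.436027)/0.020496 = -0.019214/0.020496 = -0.937.
p-value = P(Z < -0.937) ≈ 0.1743.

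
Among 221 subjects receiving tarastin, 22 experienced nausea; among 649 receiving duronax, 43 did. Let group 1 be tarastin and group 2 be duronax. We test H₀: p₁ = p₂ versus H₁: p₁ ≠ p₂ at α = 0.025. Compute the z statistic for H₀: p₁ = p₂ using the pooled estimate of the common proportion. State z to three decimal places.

p̂₁ = 22/221 = 0.099548, p̂₂ = 43/649 = 0.066256.
Pooled p̂ = (22+43)/(221+649) = 65/870 = 0.074713.
SE = √(p̂(1−p̂)(1/n₁+1/n₂)) = √(0.074713·0.925287·0.00606572) = √(0.000419327) = 0.020477.
z = (0.099548 − 0.066256)/0.020477 = 0.033292/0.020477 = 1.626.
Two-sided p-value ≈ 2·Φ(−1.626) = 0.1040; since p > α = 0.025, fail to reject H₀.

z = 1.626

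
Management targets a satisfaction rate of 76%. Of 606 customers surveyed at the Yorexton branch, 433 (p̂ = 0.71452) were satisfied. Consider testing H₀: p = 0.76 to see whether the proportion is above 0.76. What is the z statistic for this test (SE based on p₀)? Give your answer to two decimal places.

p̂ = 433/606 ≈ 0.71452.
SE = √(p₀(1−p₀)/n) = √(0.1824/606) = 0.01735.
z = (0.71452 − 0.76)/0.01735 = -0.04548/0.01735 = -2.62.

z = -2.62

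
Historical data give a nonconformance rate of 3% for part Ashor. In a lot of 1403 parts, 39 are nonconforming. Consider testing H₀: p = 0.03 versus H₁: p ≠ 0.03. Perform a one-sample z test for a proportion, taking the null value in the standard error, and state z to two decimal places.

z = -0.48

p̂ = 39/1403 = 0.0278.
SE = √(p₀(1−p₀)/n) = √(0.0291/1403) = 0.0046.
z = (0.0278 − 0.03)/0.0046 = -0.0022/0.0046 = -0.48.
p-value = 2·P(Z > 0.484) ≈ 0.6287.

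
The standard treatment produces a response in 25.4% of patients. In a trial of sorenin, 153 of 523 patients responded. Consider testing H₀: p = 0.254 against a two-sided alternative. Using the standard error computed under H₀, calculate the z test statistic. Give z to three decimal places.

p̂ = 153/523 = 0.29254.
Under H₀, SE = √(0.254·0.746/523) = √(0.000362302) = 0.01903.
z = (0.29254 − 0.254)/0.01903 = 0.03854/0.01903 = 2.025.
Two-sided p-value ≈ 2·Φ(−2.025) = 0.0429.

z = 2.025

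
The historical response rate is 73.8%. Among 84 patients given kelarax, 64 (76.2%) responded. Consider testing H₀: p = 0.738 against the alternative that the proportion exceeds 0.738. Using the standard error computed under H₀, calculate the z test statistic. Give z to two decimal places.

p̂ = 64/84 = 0.7619.
SE = √(p₀(1−p₀)/n) = √(0.19336/84) = 0.0480.
z = (0.7619 − 0.738)/0.0480 = 0.0239/0.0480 = 0.50.

z = 0.50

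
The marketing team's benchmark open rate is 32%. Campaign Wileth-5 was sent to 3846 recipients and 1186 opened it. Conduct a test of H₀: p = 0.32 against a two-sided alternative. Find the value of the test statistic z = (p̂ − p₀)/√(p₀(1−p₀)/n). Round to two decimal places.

p̂ = 1186/3846 = 0.3084.
SE = √(p₀(1−p₀)/n) = √(0.2176/3846) = 0.0075.
z = (0.3084 − 0.32)/0.0075 = -0.0116/0.0075 = -1.55.
p-value = 2·P(Z > 1.546) ≈ 0.1221.

z = -1.55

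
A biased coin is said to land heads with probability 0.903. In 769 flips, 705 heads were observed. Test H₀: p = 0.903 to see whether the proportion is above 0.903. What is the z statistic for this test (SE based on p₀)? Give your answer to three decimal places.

p̂ = 705/769 = 0.91678.
Standard error under H₀: √(0.903×0.097/769) = 0.01067.
z = (0.91678 − 0.903)/0.01067 = 0.01378/0.01067 = 1.291.
p-value = P(Z > 1.291) ≈ 0.0984.

z = 1.291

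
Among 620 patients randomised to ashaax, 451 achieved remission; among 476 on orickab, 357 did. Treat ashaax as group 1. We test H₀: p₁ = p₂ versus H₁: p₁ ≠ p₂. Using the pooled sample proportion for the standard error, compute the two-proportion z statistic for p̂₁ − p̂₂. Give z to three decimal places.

z = -0.842

p̂₁ = 451/620 ≈ 0.72742, p̂₂ = 357/476 ≈ 0.75000.
Pooled p̂ = (451+357)/(620+476) = 808/1096 = 0.73723.
SE = √(0.193724 × 0.00371374) = 0.02682.
z = (0.72742 − 0.75000)/0.02682 = -0.02258/0.02682 = -0.842.
p-value = 2·P(Z > 0.842) ≈ 0.3999.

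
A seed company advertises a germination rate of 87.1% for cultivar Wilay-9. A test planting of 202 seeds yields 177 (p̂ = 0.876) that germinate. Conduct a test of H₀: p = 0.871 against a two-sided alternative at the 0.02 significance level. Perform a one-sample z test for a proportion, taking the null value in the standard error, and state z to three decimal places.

p̂ = 177/202 ≈ 0.87624.
Under H₀, SE = √(0.871·0.129/202) = √(0.000556233) = 0.02358.
z = (0.87624 − 0.871)/0.02358 = 0.00524/0.02358 = 0.222.
Two-sided p-value ≈ 2·Φ(−0.222) = 0.8243. With α = 0.02, fail to reject H₀.

z = 0.222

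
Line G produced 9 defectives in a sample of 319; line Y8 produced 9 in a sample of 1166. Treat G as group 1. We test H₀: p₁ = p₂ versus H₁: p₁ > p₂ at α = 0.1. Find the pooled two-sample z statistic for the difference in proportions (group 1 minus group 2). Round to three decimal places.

p̂₁ = 9/319 = 0.028213, p̂₂ = 9/1166 = 0.007719.
Pooled p̂ = (9+9)/(319+1166) = 18/1485 = 0.012121.
SE = √(0.0119743 × 0.00399243) = 0.006914.
z = (0.028213 − 0.007719)/0.006914 = 0.020494/0.006914 = 2.964.
p-value = P(Z > 2.964) ≈ 0.0015; since p < α = 0.1, reject H₀.

z = 2.964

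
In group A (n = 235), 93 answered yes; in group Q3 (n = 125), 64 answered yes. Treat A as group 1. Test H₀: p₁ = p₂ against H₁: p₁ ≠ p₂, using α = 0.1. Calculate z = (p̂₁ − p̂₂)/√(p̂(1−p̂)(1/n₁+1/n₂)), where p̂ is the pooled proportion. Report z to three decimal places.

p̂₁ = 93/235 = 0.39574, p̂₂ = 64/125 = 0.51200.
Pooled p̂ = (93+64)/(235+125) = 157/360 = 0.43611.
SE = √(0.245918 × 0.0122553) = 0.05490.
z = (0.39574 − 0.51200)/0.05490 = -0.11626/0.05490 = -2.118.
p-value = 2·P(Z > 2.118) ≈ 0.0342; since p < α = 0.1, reject H₀.

z = -2.118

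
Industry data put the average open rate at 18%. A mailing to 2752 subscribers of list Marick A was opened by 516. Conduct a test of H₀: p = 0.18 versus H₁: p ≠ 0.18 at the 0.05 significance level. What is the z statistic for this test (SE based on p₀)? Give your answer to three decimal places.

p̂ = 516/2752 = 0.187500.
SE = √(p₀(1−p₀)/n) = √(0.1476/2752) = 0.007324.
z = (0.187500 − 0.18)/0.007324 = 0.007500/0.007324 = 1.024.
p-value = 2·P(Z > 1.024) ≈ 0.3058, so at α = 0.05 we fail to reject H₀.

z = 1.024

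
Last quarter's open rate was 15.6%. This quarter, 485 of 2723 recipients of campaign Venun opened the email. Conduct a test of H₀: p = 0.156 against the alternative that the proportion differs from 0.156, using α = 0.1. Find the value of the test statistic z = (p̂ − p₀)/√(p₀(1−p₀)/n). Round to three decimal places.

p̂ = 485/2723 = 0.178112.
Standard error under H₀: √(0.156×0.844/2723) = 0.006954.
z = (0.178112 − 0.156)/0.006954 = 0.022112/0.006954 = 3.180.
Two-sided p-value ≈ 2·Φ(−3.180) = 0.0015. With α = 0.1, reject H₀.

z = 3.180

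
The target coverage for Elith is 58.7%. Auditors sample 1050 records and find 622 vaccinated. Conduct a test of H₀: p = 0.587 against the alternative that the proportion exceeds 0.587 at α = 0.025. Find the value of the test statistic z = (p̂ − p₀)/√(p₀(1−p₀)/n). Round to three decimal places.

z = 0.354

p̂ = 622/1050 ≈ 0.59238.
Standard error under H₀: √(0.587×0.413/1050) = 0.01519.
z = (0.59238 − 0.587)/0.01519 = 0.00538/0.01519 = 0.354.
p-value = P(Z > 0.354) ≈ 0.3616; since p > α = 0.025, fail to reject H₀.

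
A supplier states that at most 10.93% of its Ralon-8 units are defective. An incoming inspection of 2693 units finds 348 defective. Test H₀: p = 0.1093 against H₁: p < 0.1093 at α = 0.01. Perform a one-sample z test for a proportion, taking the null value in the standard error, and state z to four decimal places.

z = 3.3137

p̂ = 348/2693 = 0.1292239.
Standard error under H₀: √(0.1093×0.8907/2693) = 0.0060125.
z = (0.1292239 − 0.1093)/0.0060125 = 0.0199239/0.0060125 = 3.3137.
p-value = P(Z < 3.314) ≈ 0.9995, so at α = 0.01 we fail to reject H₀.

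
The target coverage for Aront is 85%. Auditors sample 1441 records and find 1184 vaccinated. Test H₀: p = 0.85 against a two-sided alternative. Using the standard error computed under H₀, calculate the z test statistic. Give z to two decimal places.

p̂ = 1184/1441 ≈ 0.8217.
Under H₀, SE = √(0.85·0.15/1441) = √(8.84802e-05) = 0.0094.
z = (0.8217 − 0.85)/0.0094 = -0.0283/0.0094 = -3.01.
p-value = 2·P(Z > 3.014) ≈ 0.0026.

z = -3.01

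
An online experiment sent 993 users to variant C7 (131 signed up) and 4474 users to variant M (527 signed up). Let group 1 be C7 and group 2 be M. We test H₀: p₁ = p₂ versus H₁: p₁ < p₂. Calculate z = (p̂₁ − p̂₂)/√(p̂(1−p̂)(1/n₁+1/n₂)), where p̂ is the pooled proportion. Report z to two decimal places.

z = 1.24

p̂₁ = 131/993 ≈ 0.1319, p̂₂ = 527/4474 ≈ 0.1178.
Pooled p̂ = (131+527)/(993+4474) = 658/5467 = 0.1204.
SE = √(0.105872 × 0.00123056) = 0.0114.
z = (0.1319 − 0.1178)/0.0114 = 0.0141/0.0114 = 1.24.
p-value = P(Z < 1.238) ≈ 0.8922.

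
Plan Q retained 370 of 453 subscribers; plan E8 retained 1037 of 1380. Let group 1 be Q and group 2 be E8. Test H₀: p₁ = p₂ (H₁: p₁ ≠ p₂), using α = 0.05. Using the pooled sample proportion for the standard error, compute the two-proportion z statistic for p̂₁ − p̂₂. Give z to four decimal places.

z = 2.8564

p̂₁ = 370/453 ≈ 0.816777, p̂₂ = 1037/1380 ≈ 0.751449.
Pooled p̂ = (370+1037)/(453+1380) = 1407/1833 = 0.767594.
SE = √(0.178393 × 0.00293214) = 0.022871.
z = (0.816777 − 0.751449)/0.022871 = 0.065328/0.022871 = 2.8564.
Two-sided p-value ≈ 2·Φ(−2.856) = 0.0043, so at α = 0.05 we reject H₀.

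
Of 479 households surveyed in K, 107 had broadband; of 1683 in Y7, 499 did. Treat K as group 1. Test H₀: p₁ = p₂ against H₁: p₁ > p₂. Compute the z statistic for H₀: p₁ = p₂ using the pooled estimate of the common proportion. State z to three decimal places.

p̂₁ = 107/479 ≈ 0.22338, p̂₂ = 499/1683 ≈ 0.29649.
Pooled p̂ = (107+499)/(479+1683) = 606/2162 = 0.28030.
SE = √(0.20173 × 0.00268186) = 0.02326.
z = (0.22338 − 0.29649)/0.02326 = -0.07311/0.02326 = -3.143.
p-value = P(Z > -3.143) ≈ 0.9992.

z = -3.143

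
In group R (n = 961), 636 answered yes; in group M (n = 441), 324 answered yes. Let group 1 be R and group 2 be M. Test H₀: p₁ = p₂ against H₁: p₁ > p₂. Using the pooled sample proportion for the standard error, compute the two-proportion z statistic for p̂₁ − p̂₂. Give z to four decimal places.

z = -2.7273

p̂₁ = 636/961 = 0.6618106, p̂₂ = 324/441 = 0.7346939.
Pooled p̂ = (636+324)/(961+441) = 960/1402 = 0.6847361.
SE = √(p̂(1−p̂)(1/n₁+1/n₂)) = √(0.6847361·0.3152639·0.00330816) = √(0.00071414) = 0.0267234.
z = (0.6618106 − 0.7346939)/0.0267234 = -0.0728833/0.0267234 = -2.7273.
p-value = P(Z > -2.727) ≈ 0.9968.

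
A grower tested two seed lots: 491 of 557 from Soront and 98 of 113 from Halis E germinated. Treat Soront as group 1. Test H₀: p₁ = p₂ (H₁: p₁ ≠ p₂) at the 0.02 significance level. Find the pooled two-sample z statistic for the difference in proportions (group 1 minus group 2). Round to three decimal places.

p̂₁ = 491/557 ≈ 0.88151, p̂₂ = 98/113 ≈ 0.86726.
Pooled p̂ = (491+98)/(557+113) = 589/670 = 0.87910.
SE = √(0.10628 × 0.0106449) = 0.03364.
z = (0.88151 − 0.86726)/0.03364 = 0.01425/0.03364 = 0.424.
Two-sided p-value ≈ 2·Φ(−0.424) = 0.6718. With α = 0.02, fail to reject H₀.

z = 0.424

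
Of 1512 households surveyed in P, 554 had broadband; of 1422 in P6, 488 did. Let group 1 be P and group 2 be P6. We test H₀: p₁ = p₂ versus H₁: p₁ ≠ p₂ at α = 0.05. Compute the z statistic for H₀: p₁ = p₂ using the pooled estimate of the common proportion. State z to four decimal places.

p̂₁ = 554/1512 = 0.366402, p̂₂ = 488/1422 = 0.343179.
Pooled p̂ = (554+488)/(1512+1422) = 1042/2934 = 0.355147.
SE = √(p̂(1−p̂)(1/n₁+1/n₂)) = √(0.355147·0.644853·0.00136461) = √(0.00031252) = 0.017678.
z = (0.366402 − 0.343179)/0.017678 = 0.023223/0.017678 = 1.3137.
p-value = 2·P(Z > 1.314) ≈ 0.1890; since p > α = 0.05, fail to reject H₀.

z = 1.3137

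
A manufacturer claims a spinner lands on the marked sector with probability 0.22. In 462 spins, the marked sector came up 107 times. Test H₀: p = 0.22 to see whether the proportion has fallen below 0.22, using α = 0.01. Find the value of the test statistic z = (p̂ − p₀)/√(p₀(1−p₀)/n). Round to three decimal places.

z = 0.602

p̂ = 107/462 ≈ 0.23160.
Standard error under H₀: √(0.22×0.78/462) = 0.01927.
z = (0.23160 − 0.22)/0.01927 = 0.01160/0.01927 = 0.602.
p-value = P(Z < 0.602) ≈ 0.7264; since p > α = 0.01, fail to reject H₀.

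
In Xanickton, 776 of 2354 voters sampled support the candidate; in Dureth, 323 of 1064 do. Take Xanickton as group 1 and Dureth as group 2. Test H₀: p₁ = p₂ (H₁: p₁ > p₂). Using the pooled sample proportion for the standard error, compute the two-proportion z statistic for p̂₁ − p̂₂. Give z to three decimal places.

z = 1.512

p̂₁ = 776/2354 ≈ 0.32965, p̂₂ = 323/1064 ≈ 0.30357.
Pooled p̂ = (776+323)/(2354+1064) = 1099/3418 = 0.32153.
SE = √(p̂(1−p̂)(1/n₁+1/n₂)) = √(0.32153·0.67847·0.00136466) = √(0.0002977) = 0.01725.
z = (0.32965 − 0.30357)/0.01725 = 0.02608/0.01725 = 1.512.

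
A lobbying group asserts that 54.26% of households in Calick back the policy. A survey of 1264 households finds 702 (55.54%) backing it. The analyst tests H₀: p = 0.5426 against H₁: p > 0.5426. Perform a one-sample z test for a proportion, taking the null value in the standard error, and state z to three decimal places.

z = 0.912

p̂ = 702/1264 = 0.55538.
SE = √(p₀(1−p₀)/n) = √(0.24819/1264) = 0.01401.
z = (0.55538 − 0.5426)/0.01401 = 0.01278/0.01401 = 0.912.
p-value = P(Z > 0.912) ≈ 0.1809.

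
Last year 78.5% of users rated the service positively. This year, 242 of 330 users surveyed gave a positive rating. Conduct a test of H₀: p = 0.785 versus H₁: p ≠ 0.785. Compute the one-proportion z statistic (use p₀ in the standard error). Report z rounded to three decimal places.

z = -2.285

p̂ = 242/330 = 0.733333.
Standard error under H₀: √(0.785×0.215/330) = 0.022615.
z = (0.733333 − 0.785)/0.022615 = -0.051667/0.022615 = -2.285.
Two-sided p-value ≈ 2·Φ(−2.285) = 0.0223.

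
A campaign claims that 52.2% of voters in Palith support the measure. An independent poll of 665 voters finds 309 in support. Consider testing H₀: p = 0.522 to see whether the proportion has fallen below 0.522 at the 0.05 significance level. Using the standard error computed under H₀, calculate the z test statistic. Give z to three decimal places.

z = -2.960

p̂ = 309/665 ≈ 0.46466.
Under H₀, SE = √(0.522·0.478/665) = √(0.000375212) = 0.01937.
z = (0.46466 − 0.522)/0.01937 = -0.05734/0.01937 = -2.960.
p-value = P(Z < -2.960) ≈ 0.0015; since p < α = 0.05, reject H₀.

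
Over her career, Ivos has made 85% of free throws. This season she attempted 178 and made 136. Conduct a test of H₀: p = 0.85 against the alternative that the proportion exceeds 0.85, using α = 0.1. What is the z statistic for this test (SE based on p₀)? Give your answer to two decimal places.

p̂ = 136/178 = 0.7640.
Standard error under H₀: √(0.85×0.15/178) = 0.0268.
z = (0.7640 − 0.85)/0.0268 = -0.0860/0.0268 = -3.21.
p-value = P(Z > -3.212) ≈ 0.9993, so at α = 0.1 we fail to reject H₀.

z = -3.21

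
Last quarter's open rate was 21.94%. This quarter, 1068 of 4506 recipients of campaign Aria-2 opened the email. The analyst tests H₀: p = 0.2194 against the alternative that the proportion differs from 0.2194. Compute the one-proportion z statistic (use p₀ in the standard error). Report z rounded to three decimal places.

p̂ = 1068/4506 = 0.237017.
Under H₀, SE = √(0.2194·0.7806/4506) = √(3.80079e-05) = 0.006165.
z = (0.237017 − 0.2194)/0.006165 = 0.017617/0.006165 = 2.858.
Two-sided p-value ≈ 2·Φ(−2.858) = 0.0043.

z = 2.858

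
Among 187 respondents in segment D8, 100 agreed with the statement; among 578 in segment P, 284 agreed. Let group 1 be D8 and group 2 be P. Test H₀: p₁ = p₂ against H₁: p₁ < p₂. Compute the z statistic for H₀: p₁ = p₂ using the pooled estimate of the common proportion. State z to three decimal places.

z = 1.032

p̂₁ = 100/187 = 0.53476, p̂₂ = 284/578 = 0.49135.
Pooled p̂ = (100+284)/(187+578) = 384/765 = 0.50196.
SE = √(0.249996 × 0.0070777) = 0.04206.
z = (0.53476 − 0.49135)/0.04206 = 0.04341/0.04206 = 1.032.
p-value = P(Z < 1.032) ≈ 0.8490.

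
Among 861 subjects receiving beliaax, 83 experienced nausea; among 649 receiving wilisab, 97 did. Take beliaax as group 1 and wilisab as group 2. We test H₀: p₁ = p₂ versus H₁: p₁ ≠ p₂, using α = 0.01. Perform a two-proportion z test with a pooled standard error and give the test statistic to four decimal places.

z = -3.1501

p̂₁ = 83/861 = 0.096400, p̂₂ = 97/649 = 0.149461.
Pooled p̂ = (83+97)/(861+649) = 180/1510 = 0.119205.
SE = √(0.104995 × 0.00270227) = 0.016844.
z = (0.096400 − 0.149461)/0.016844 = -0.053061/0.016844 = -3.1501.
Two-sided p-value ≈ 2·Φ(−3.150) = 0.0016; since p < α = 0.01, reject H₀.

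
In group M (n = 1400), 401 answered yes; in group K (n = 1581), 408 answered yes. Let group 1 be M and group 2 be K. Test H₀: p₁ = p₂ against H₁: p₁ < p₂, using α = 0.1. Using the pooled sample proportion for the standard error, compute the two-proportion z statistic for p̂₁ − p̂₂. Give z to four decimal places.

p̂₁ = 401/1400 = 0.286429, p̂₂ = 408/1581 = 0.258065.
Pooled p̂ = (401+408)/(1400+1581) = 809/2981 = 0.271385.
SE = √(0.197735 × 0.0013468) = 0.016319.
z = (0.286429 − 0.258065)/0.016319 = 0.028364/0.016319 = 1.7381.
p-value = P(Z < 1.738) ≈ 0.9589, so at α = 0.1 we fail to reject H₀.

z = 1.7381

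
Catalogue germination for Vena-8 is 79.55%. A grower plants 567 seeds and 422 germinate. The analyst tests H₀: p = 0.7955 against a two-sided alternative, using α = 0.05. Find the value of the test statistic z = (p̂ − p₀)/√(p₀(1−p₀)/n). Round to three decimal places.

z = -3.025

p̂ = 422/567 ≈ 0.7442681.
Under H₀, SE = √(0.7955·0.2045/567) = √(0.000286913) = 0.0169385.
z = (0.7442681 − 0.7955)/0.0169385 = -0.0512319/0.0169385 = -3.025.
Two-sided p-value ≈ 2·Φ(−3.025) = 0.0025. With α = 0.05, reject H₀.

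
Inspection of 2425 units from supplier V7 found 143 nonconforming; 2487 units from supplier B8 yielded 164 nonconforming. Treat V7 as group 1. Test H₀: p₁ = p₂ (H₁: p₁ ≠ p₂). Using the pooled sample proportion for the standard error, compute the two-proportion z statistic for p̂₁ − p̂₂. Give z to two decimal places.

p̂₁ = 143/2425 = 0.05897, p̂₂ = 164/2487 = 0.06594.
Pooled p̂ = (143+164)/(2425+2487) = 307/4912 = 0.06250.
SE = √(p̂(1−p̂)(1/n₁+1/n₂)) = √(0.06250·0.93750·0.000814462) = √(4.77224e-05) = 0.00691.
z = (0.05897 − 0.06594)/0.00691 = -0.00697/0.00691 = -1.01.
p-value = 2·P(Z > 1.010) ≈ 0.3127.

z = -1.01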